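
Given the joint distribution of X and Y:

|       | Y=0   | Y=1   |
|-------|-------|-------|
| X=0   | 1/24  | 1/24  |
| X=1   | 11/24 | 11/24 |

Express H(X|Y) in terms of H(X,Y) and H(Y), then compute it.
H(X|Y) = H(X,Y) - H(Y)

Marginal P(Y) (column sums):
  P(Y=0) = 1/24 + 11/24 = 1/2
  P(Y=1) = 1/24 + 11/24 = 1/2

H(X,Y) = -[(1/24)·log₂(1/24) + (1/24)·log₂(1/24) + (11/24)·log₂(11/24) + (11/24)·log₂(11/24)]
  = 0.1910 + 0.1910 + 0.5159 + 0.5159
  = 1.4138 bits
H(Y) = -[(1/2)·log₂(1/2) + (1/2)·log₂(1/2)]
  = 0.5000 + 0.5000
  = 1.0000 bits

H(X|Y) = 1.4138 - 1.0000 = 0.4138 bits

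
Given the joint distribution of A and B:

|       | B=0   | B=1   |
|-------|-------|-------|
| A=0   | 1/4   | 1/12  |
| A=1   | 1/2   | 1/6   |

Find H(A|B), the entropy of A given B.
Marginal P(B) (column sums):
  P(B=0) = 1/4 + 1/2 = 3/4
  P(B=1) = 1/12 + 1/6 = 1/4

H(A|B) = -Σ P(A,B)·log₂ P(A|B), where P(A|B) = P(A,B) / P(B)
  (A=0,B=0): P(A|B) = (1/4)/(3/4) = 1/3;  -(1/4)·log₂(1/3) = 0.3962
  (A=0,B=1): P(A|B) = (1/12)/(1/4) = 1/3;  -(1/12)·log₂(1/3) = 0.1321
  (A=1,B=0): P(A|B) = (1/2)/(3/4) = 2/3;  -(1/2)·log₂(2/3) = 0.2925
  (A=1,B=1): P(A|B) = (1/6)/(1/4) = 2/3;  -(1/6)·log₂(2/3) = 0.0975
H(A|B) = 0.3962 + 0.1321 + 0.2925 + 0.0975
  = 0.9183 bits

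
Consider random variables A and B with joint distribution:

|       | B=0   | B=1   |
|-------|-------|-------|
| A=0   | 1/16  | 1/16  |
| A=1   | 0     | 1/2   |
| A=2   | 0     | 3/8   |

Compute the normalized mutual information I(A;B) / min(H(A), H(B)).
Marginal P(A) (row sums):
  P(A=0) = 1/16 + 1/16 = 1/8
  P(A=1) = 0 + 1/2 = 1/2
  P(A=2) = 0 + 3/8 = 3/8
Marginal P(B) (column sums):
  P(B=0) = 1/16 + 0 + 0 = 1/16
  P(B=1) = 1/16 + 1/2 + 3/8 = 15/16

H(A) = -[(1/8)·log₂(1/8) + (1/2)·log₂(1/2) + (3/8)·log₂(3/8)]
  = 0.3750 + 0.5000 + 0.5306
  = 1.4056 bits
H(B) = -[(1/16)·log₂(1/16) + (15/16)·log₂(15/16)]
  = 0.2500 + 0.0873
  = 0.3373 bits
H(A,B) = -[(1/16)·log₂(1/16) + (1/16)·log₂(1/16) + (1/2)·log₂(1/2) + (3/8)·log₂(3/8)]
  = 0.2500 + 0.2500 + 0.5000 + 0.5306
  = 1.5306 bits

I(A;B) = H(A) + H(B) - H(A,B)
  = 1.4056 + 0.3373 - 1.5306
  = 0.2123 bits

min(H(A), H(B)) = min(1.4056, 0.3373) = 0.3373 bits
Normalized MI = 0.2123 / 0.3373 = 0.6294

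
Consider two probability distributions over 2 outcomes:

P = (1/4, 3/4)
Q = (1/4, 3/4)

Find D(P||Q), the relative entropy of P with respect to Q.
D(P||Q) = Σ P(i) log₂(P(i)/Q(i))
  i=0: (1/4) × log₂((1/4)/(1/4)) = (1/4) × log₂(1) = 0.0000
  i=1: (3/4) × log₂((3/4)/(3/4)) = (3/4) × log₂(1) = 0.0000
D(P||Q) = 0.0000 + 0.0000
  = 0.0000 bits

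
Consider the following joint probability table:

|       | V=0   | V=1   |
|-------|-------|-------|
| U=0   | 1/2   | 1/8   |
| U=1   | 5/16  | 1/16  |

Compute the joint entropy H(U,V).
H(U,V) = -Σ P(U,V) log₂ P(U,V), summed over the non-zero cells:
H(U,V) = -[(1/2)·log₂(1/2) + (1/8)·log₂(1/8) + (5/16)·log₂(5/16) + (1/16)·log₂(1/16)]
  = 0.5000 + 0.3750 + 0.5244 + 0.2500
  = 1.6494 bits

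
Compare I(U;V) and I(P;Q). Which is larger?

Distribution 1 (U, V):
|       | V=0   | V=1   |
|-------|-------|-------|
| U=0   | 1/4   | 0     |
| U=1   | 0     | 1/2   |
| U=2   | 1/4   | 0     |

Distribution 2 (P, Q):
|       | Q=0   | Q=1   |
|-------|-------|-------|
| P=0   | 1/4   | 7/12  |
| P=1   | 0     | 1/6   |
Distribution 1 (U, V):
Marginal P(U) (row sums):
  P(U=0) = 1/4 + 0 = 1/4
  P(U=1) = 0 + 1/2 = 1/2
  P(U=2) = 1/4 + 0 = 1/4
Marginal P(V) (column sums):
  P(V=0) = 1/4 + 0 + 1/4 = 1/2
  P(V=1) = 0 + 1/2 + 0 = 1/2

H(U) = -[(1/4)·log₂(1/4) + (1/2)·log₂(1/2) + (1/4)·log₂(1/4)]
  = 0.5000 + 0.5000 + 0.5000
  = 1.5000 bits
H(V) = -[(1/2)·log₂(1/2) + (1/2)·log₂(1/2)]
  = 0.5000 + 0.5000
  = 1.0000 bits
H(U,V) = -[(1/4)·log₂(1/4) + (1/2)·log₂(1/2) + (1/4)·log₂(1/4)]
  = 0.5000 + 0.5000 + 0.5000
  = 1.5000 bits

I(U;V) = H(U) + H(V) - H(U,V)
  = 1.5000 + 1.0000 - 1.5000
  = 1.0000 bits

Distribution 2 (P, Q):
Marginal P(P) (row sums):
  P(P=0) = 1/4 + 7/12 = 5/6
  P(P=1) = 0 + 1/6 = 1/6
Marginal P(Q) (column sums):
  P(Q=0) = 1/4 + 0 = 1/4
  P(Q=1) = 7/12 + 1/6 = 3/4

H(P) = -[(5/6)·log₂(5/6) + (1/6)·log₂(1/6)]
  = 0.2192 + 0.4308
  = 0.6500 bits
H(Q) = -[(1/4)·log₂(1/4) + (3/4)·log₂(3/4)]
  = 0.5000 + 0.3113
  = 0.8113 bits
H(P,Q) = -[(1/4)·log₂(1/4) + (7/12)·log₂(7/12) + (1/6)·log₂(1/6)]
  = 0.5000 + 0.4536 + 0.4308
  = 1.3844 bits

I(P;Q) = H(P) + H(Q) - H(P,Q)
  = 0.6500 + 0.8113 - 1.3844
  = 0.0769 bits

I(U;V) = 1.0000 bits > I(P;Q) = 0.0769 bits, so (U, V) has the higher mutual information (stronger dependence).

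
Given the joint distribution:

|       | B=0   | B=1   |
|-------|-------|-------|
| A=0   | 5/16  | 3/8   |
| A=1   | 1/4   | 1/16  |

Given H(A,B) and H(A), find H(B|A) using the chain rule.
From the chain rule: H(A,B) = H(A) + H(B|A)
Therefore: H(B|A) = H(A,B) - H(A)

H(A,B) = -[(5/16)·log₂(5/16) + (3/8)·log₂(3/8) + (1/4)·log₂(1/4) + (1/16)·log₂(1/16)]
  = 0.5244 + 0.5306 + 0.5000 + 0.2500
  = 1.8050 bits
Marginal P(A) (row sums):
  P(A=0) = 5/16 + 3/8 = 11/16
  P(A=1) = 1/4 + 1/16 = 5/16
H(A) = -[(11/16)·log₂(11/16) + (5/16)·log₂(5/16)]
  = 0.3716 + 0.5244
  = 0.8960 bits

H(B|A) = 1.8050 - 0.8960 = 0.9090 bits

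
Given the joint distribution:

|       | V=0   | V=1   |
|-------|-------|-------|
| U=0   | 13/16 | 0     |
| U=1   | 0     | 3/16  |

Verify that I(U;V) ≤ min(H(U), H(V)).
Marginal P(U) (row sums):
  P(U=0) = 13/16 + 0 = 13/16
  P(U=1) = 0 + 3/16 = 3/16
Marginal P(V) (column sums):
  P(V=0) = 13/16 + 0 = 13/16
  P(V=1) = 0 + 3/16 = 3/16

H(U) = -[(13/16)·log₂(13/16) + (3/16)·log₂(3/16)]
  = 0.2434 + 0.4528
  = 0.6962 bits
H(V) = -[(13/16)·log₂(13/16) + (3/16)·log₂(3/16)]
  = 0.2434 + 0.4528
  = 0.6962 bits
H(U,V) = -[(13/16)·log₂(13/16) + (3/16)·log₂(3/16)]
  = 0.2434 + 0.4528
  = 0.6962 bits

I(U;V) = H(U) + H(V) - H(U,V)
  = 0.6962 + 0.6962 - 0.6962
  = 0.6962 bits

min(H(U), H(V)) = min(0.6962, 0.6962) = 0.6962 bits
Since 0.6962 ≤ 0.6962, the bound is satisfied ✓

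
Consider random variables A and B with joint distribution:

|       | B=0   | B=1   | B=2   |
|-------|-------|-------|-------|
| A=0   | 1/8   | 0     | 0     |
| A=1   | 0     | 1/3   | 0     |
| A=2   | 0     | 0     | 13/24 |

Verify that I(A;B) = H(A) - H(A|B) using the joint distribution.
Left side, from I(A;B) = H(A) + H(B) - H(A,B):
Marginal P(A) (row sums):
  P(A=0) = 1/8 + 0 + 0 = 1/8
  P(A=1) = 0 + 1/3 + 0 = 1/3
  P(A=2) = 0 + 0 + 13/24 = 13/24
Marginal P(B) (column sums):
  P(B=0) = 1/8 + 0 + 0 = 1/8
  P(B=1) = 0 + 1/3 + 0 = 1/3
  P(B=2) = 0 + 0 + 13/24 = 13/24

H(A) = -[(1/8)·log₂(1/8) + (1/3)·log₂(1/3) + (13/24)·log₂(13/24)]
  = 0.3750 + 0.5283 + 0.4791
  = 1.3824 bits
H(B) = -[(1/8)·log₂(1/8) + (1/3)·log₂(1/3) + (13/24)·log₂(13/24)]
  = 0.3750 + 0.5283 + 0.4791
  = 1.3824 bits
H(A,B) = -[(1/8)·log₂(1/8) + (1/3)·log₂(1/3) + (13/24)·log₂(13/24)]
  = 0.3750 + 0.5283 + 0.4791
  = 1.3824 bits

I(A;B) = H(A) + H(B) - H(A,B)
  = 1.3824 + 1.3824 - 1.3824
  = 1.3824 bits

Right side, with H(A|B) computed directly from the conditional probabilities:
H(A|B) = -Σ P(A,B)·log₂ P(A|B), where P(A|B) = P(A,B) / P(B)
  (cells with P(A,B) = 0 contribute 0)
  (A=0,B=0): P(A|B) = (1/8)/(1/8) = 1;  -(1/8)·log₂(1) = 0.0000
  (A=1,B=1): P(A|B) = (1/3)/(1/3) = 1;  -(1/3)·log₂(1) = 0.0000
  (A=2,B=2): P(A|B) = (13/24)/(13/24) = 1;  -(13/24)·log₂(1) = 0.0000
H(A|B) = 0.0000 + 0.0000 + 0.0000
  = 0.0000 bits
H(A) - H(A|B) = 1.3824 - 0.0000 = 1.3824 bits

Both sides equal 1.3824 bits, so I(A;B) = H(A) - H(A|B) ✓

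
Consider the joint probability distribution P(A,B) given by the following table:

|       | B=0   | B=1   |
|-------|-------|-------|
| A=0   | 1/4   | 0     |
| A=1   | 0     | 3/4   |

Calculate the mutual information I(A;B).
Marginal P(A) (row sums):
  P(A=0) = 1/4 + 0 = 1/4
  P(A=1) = 0 + 3/4 = 3/4
Marginal P(B) (column sums):
  P(B=0) = 1/4 + 0 = 1/4
  P(B=1) = 0 + 3/4 = 3/4

H(A) = -[(1/4)·log₂(1/4) + (3/4)·log₂(3/4)]
  = 0.5000 + 0.3113
  = 0.8113 bits
H(B) = -[(1/4)·log₂(1/4) + (3/4)·log₂(3/4)]
  = 0.5000 + 0.3113
  = 0.8113 bits
H(A,B) = -[(1/4)·log₂(1/4) + (3/4)·log₂(3/4)]
  = 0.5000 + 0.3113
  = 0.8113 bits

I(A;B) = H(A) + H(B) - H(A,B)
  = 0.8113 + 0.8113 - 0.8113
  = 0.8113 bits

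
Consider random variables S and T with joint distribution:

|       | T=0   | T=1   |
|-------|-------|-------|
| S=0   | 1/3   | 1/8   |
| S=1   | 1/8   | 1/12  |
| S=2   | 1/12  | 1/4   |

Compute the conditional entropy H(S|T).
Marginal P(T) (column sums):
  P(T=0) = 1/3 + 1/8 + 1/12 = 13/24
  P(T=1) = 1/8 + 1/12 + 1/4 = 11/24

H(S|T) = -Σ P(S,T)·log₂ P(S|T), where P(S|T) = P(S,T) / P(T)
  (S=0,T=0): P(S|T) = (1/3)/(13/24) = 8/13;  -(1/3)·log₂(8/13) = 0.2335
  (S=0,T=1): P(S|T) = (1/8)/(11/24) = 3/11;  -(1/8)·log₂(3/11) = 0.2343
  (S=1,T=0): P(S|T) = (1/8)/(13/24) = 3/13;  -(1/8)·log₂(3/13) = 0.2644
  (S=1,T=1): P(S|T) = (1/12)/(11/24) = 2/11;  -(1/12)·log₂(2/11) = 0.2050
  (S=2,T=0): P(S|T) = (1/12)/(13/24) = 2/13;  -(1/12)·log₂(2/13) = 0.2250
  (S=2,T=1): P(S|T) = (1/4)/(11/24) = 6/11;  -(1/4)·log₂(6/11) = 0.2186
H(S|T) = 0.2335 + 0.2343 + 0.2644 + 0.2050 + 0.2250 + 0.2186
  = 1.3808 bits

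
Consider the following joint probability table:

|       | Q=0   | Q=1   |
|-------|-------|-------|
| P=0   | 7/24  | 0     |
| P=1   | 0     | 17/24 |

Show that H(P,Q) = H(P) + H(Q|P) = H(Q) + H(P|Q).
Marginal P(P) (row sums):
  P(P=0) = 7/24 + 0 = 7/24
  P(P=1) = 0 + 17/24 = 17/24
Marginal P(Q) (column sums):
  P(Q=0) = 7/24 + 0 = 7/24
  P(Q=1) = 0 + 17/24 = 17/24

Decomposition 1: H(P) + H(Q|P)
H(P) = -[(7/24)·log₂(7/24) + (17/24)·log₂(17/24)]
  = 0.5185 + 0.3524
  = 0.8709 bits
H(Q|P) = -Σ P(P,Q)·log₂ P(Q|P), where P(Q|P) = P(P,Q) / P(P)
  (cells with P(P,Q) = 0 contribute 0)
  (P=0,Q=0): P(Q|P) = (7/24)/(7/24) = 1;  -(7/24)·log₂(1) = 0.0000
  (P=1,Q=1): P(Q|P) = (17/24)/(17/24) = 1;  -(17/24)·log₂(1) = 0.0000
H(Q|P) = 0.0000 + 0.0000
  = 0.0000 bits
H(P) + H(Q|P) = 0.8709 + 0.0000 = 0.8709 bits

Decomposition 2: H(Q) + H(P|Q)
H(Q) = -[(7/24)·log₂(7/24) + (17/24)·log₂(17/24)]
  = 0.5185 + 0.3524
  = 0.8709 bits
H(P|Q) = -Σ P(P,Q)·log₂ P(P|Q), where P(P|Q) = P(P,Q) / P(Q)
  (cells with P(P,Q) = 0 contribute 0)
  (P=0,Q=0): P(P|Q) = (7/24)/(7/24) = 1;  -(7/24)·log₂(1) = 0.0000
  (P=1,Q=1): P(P|Q) = (17/24)/(17/24) = 1;  -(17/24)·log₂(1) = 0.0000
H(P|Q) = 0.0000 + 0.0000
  = 0.0000 bits
H(Q) + H(P|Q) = 0.8709 + 0.0000 = 0.8709 bits

Direct computation of the joint entropy:
H(P,Q) = -[(7/24)·log₂(7/24) + (17/24)·log₂(17/24)]
  = 0.5185 + 0.3524
  = 0.8709 bits

All three agree: H(P,Q) = 0.8709 bits ✓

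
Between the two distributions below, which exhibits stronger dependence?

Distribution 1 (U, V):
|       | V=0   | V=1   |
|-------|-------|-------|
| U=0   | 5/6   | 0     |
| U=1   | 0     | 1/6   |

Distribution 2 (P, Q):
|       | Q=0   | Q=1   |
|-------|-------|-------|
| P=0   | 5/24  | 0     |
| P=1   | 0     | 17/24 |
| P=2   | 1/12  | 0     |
Distribution 1 (U, V):
Marginal P(U) (row sums):
  P(U=0) = 5/6 + 0 = 5/6
  P(U=1) = 0 + 1/6 = 1/6
Marginal P(V) (column sums):
  P(V=0) = 5/6 + 0 = 5/6
  P(V=1) = 0 + 1/6 = 1/6

H(U) = -[(5/6)·log₂(5/6) + (1/6)·log₂(1/6)]
  = 0.2192 + 0.4308
  = 0.6500 bits
H(V) = -[(5/6)·log₂(5/6) + (1/6)·log₂(1/6)]
  = 0.2192 + 0.4308
  = 0.6500 bits
H(U,V) = -[(5/6)·log₂(5/6) + (1/6)·log₂(1/6)]
  = 0.2192 + 0.4308
  = 0.6500 bits

I(U;V) = H(U) + H(V) - H(U,V)
  = 0.6500 + 0.6500 - 0.6500
  = 0.6500 bits

Distribution 2 (P, Q):
Marginal P(P) (row sums):
  P(P=0) = 5/24 + 0 = 5/24
  P(P=1) = 0 + 17/24 = 17/24
  P(P=2) = 1/12 + 0 = 1/12
Marginal P(Q) (column sums):
  P(Q=0) = 5/24 + 0 + 1/12 = 7/24
  P(Q=1) = 0 + 17/24 + 0 = 17/24

H(P) = -[(5/24)·log₂(5/24) + (17/24)·log₂(17/24) + (1/12)·log₂(1/12)]
  = 0.4715 + 0.3524 + 0.2987
  = 1.1226 bits
H(Q) = -[(7/24)·log₂(7/24) + (17/24)·log₂(17/24)]
  = 0.5185 + 0.3524
  = 0.8709 bits
H(P,Q) = -[(5/24)·log₂(5/24) + (17/24)·log₂(17/24) + (1/12)·log₂(1/12)]
  = 0.4715 + 0.3524 + 0.2987
  = 1.1226 bits

I(P;Q) = H(P) + H(Q) - H(P,Q)
  = 1.1226 + 0.8709 - 1.1226
  = 0.8709 bits

I(P;Q) = 0.8709 bits > I(U;V) = 0.6500 bits, so (P, Q) has the higher mutual information (stronger dependence).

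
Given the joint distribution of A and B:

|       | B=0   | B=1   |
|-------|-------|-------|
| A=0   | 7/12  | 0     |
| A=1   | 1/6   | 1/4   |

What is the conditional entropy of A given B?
Marginal P(B) (column sums):
  P(B=0) = 7/12 + 1/6 = 3/4
  P(B=1) = 0 + 1/4 = 1/4

H(A|B) = -Σ P(A,B)·log₂ P(A|B), where P(A|B) = P(A,B) / P(B)
  (cells with P(A,B) = 0 contribute 0)
  (A=0,B=0): P(A|B) = (7/12)/(3/4) = 7/9;  -(7/12)·log₂(7/9) = 0.2115
  (A=1,B=0): P(A|B) = (1/6)/(3/4) = 2/9;  -(1/6)·log₂(2/9) = 0.3617
  (A=1,B=1): P(A|B) = (1/4)/(1/4) = 1;  -(1/4)·log₂(1) = 0.0000
H(A|B) = 0.2115 + 0.3617 + 0.0000
  = 0.5732 bits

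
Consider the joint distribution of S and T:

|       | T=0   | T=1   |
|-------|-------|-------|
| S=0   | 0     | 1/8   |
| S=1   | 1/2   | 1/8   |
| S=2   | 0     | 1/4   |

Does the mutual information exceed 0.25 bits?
Marginal P(S) (row sums):
  P(S=0) = 0 + 1/8 = 1/8
  P(S=1) = 1/2 + 1/8 = 5/8
  P(S=2) = 0 + 1/4 = 1/4
Marginal P(T) (column sums):
  P(T=0) = 0 + 1/2 + 0 = 1/2
  P(T=1) = 1/8 + 1/8 + 1/4 = 1/2

H(S) = -[(1/8)·log₂(1/8) + (5/8)·log₂(5/8) + (1/4)·log₂(1/4)]
  = 0.3750 + 0.4238 + 0.5000
  = 1.2988 bits
H(T) = -[(1/2)·log₂(1/2) + (1/2)·log₂(1/2)]
  = 0.5000 + 0.5000
  = 1.0000 bits
H(S,T) = -[(1/8)·log₂(1/8) + (1/2)·log₂(1/2) + (1/8)·log₂(1/8) + (1/4)·log₂(1/4)]
  = 0.3750 + 0.5000 + 0.3750 + 0.5000
  = 1.7500 bits

I(S;T) = H(S) + H(T) - H(S,T)
  = 1.2988 + 1.0000 - 1.7500
  = 0.5488 bits

Yes. I(S;T) = 0.5488 bits, which is > 0.25 bits.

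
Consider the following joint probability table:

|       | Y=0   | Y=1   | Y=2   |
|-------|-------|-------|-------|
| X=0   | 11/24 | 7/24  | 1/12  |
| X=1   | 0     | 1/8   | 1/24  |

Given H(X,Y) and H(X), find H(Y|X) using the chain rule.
From the chain rule: H(X,Y) = H(X) + H(Y|X)
Therefore: H(Y|X) = H(X,Y) - H(X)

H(X,Y) = -[(11/24)·log₂(11/24) + (7/24)·log₂(7/24) + (1/12)·log₂(1/12) + (1/8)·log₂(1/8) + (1/24)·log₂(1/24)]
  = 0.5159 + 0.5185 + 0.2987 + 0.3750 + 0.1910
  = 1.8991 bits
Marginal P(X) (row sums):
  P(X=0) = 11/24 + 7/24 + 1/12 = 5/6
  P(X=1) = 0 + 1/8 + 1/24 = 1/6
H(X) = -[(5/6)·log₂(5/6) + (1/6)·log₂(1/6)]
  = 0.2192 + 0.4308
  = 0.6500 bits

H(Y|X) = 1.8991 - 0.6500 = 1.2491 bits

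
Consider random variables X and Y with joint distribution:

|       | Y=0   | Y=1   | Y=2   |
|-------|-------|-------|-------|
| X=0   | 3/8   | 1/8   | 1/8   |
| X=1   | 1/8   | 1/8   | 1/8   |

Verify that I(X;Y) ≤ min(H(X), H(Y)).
Marginal P(X) (row sums):
  P(X=0) = 3/8 + 1/8 + 1/8 = 5/8
  P(X=1) = 1/8 + 1/8 + 1/8 = 3/8
Marginal P(Y) (column sums):
  P(Y=0) = 3/8 + 1/8 = 1/2
  P(Y=1) = 1/8 + 1/8 = 1/4
  P(Y=2) = 1/8 + 1/8 = 1/4

H(X) = -[(5/8)·log₂(5/8) + (3/8)·log₂(3/8)]
  = 0.4238 + 0.5306
  = 0.9544 bits
H(Y) = -[(1/2)·log₂(1/2) + (1/4)·log₂(1/4) + (1/4)·log₂(1/4)]
  = 0.5000 + 0.5000 + 0.5000
  = 1.5000 bits
H(X,Y) = -[(3/8)·log₂(3/8) + (1/8)·log₂(1/8) + (1/8)·log₂(1/8) + (1/8)·log₂(1/8) + (1/8)·log₂(1/8) + (1/8)·log₂(1/8)]
  = 0.5306 + 0.3750 + 0.3750 + 0.3750 + 0.3750 + 0.3750
  = 2.4056 bits

I(X;Y) = H(X) + H(Y) - H(X,Y)
  = 0.9544 + 1.5000 - 2.4056
  = 0.0488 bits

min(H(X), H(Y)) = min(0.9544, 1.5000) = 0.9544 bits
Since 0.0488 ≤ 0.9544, the bound is satisfied ✓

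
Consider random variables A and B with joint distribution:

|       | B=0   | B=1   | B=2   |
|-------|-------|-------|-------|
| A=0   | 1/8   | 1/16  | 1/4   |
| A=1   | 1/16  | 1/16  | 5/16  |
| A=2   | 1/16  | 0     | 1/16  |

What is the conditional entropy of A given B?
Marginal P(B) (column sums):
  P(B=0) = 1/8 + 1/16 + 1/16 = 1/4
  P(B=1) = 1/16 + 1/16 + 0 = 1/8
  P(B=2) = 1/4 + 5/16 + 1/16 = 5/8

H(A|B) = -Σ P(A,B)·log₂ P(A|B), where P(A|B) = P(A,B) / P(B)
  (cells with P(A,B) = 0 contribute 0)
  (A=0,B=0): P(A|B) = (1/8)/(1/4) = 1/2;  -(1/8)·log₂(1/2) = 0.1250
  (A=0,B=1): P(A|B) = (1/16)/(1/8) = 1/2;  -(1/16)·log₂(1/2) = 0.0625
  (A=0,B=2): P(A|B) = (1/4)/(5/8) = 2/5;  -(1/4)·log₂(2/5) = 0.3305
  (A=1,B=0): P(A|B) = (1/16)/(1/4) = 1/4;  -(1/16)·log₂(1/4) = 0.1250
  (A=1,B=1): P(A|B) = (1/16)/(1/8) = 1/2;  -(1/16)·log₂(1/2) = 0.0625
  (A=1,B=2): P(A|B) = (5/16)/(5/8) = 1/2;  -(5/16)·log₂(1/2) = 0.3125
  (A=2,B=0): P(A|B) = (1/16)/(1/4) = 1/4;  -(1/16)·log₂(1/4) = 0.1250
  (A=2,B=2): P(A|B) = (1/16)/(5/8) = 1/10;  -(1/16)·log₂(1/10) = 0.2076
H(A|B) = 0.1250 + 0.0625 + 0.3305 + 0.1250 + 0.0625 + 0.3125 + 0.1250 + 0.2076
  = 1.3506 bits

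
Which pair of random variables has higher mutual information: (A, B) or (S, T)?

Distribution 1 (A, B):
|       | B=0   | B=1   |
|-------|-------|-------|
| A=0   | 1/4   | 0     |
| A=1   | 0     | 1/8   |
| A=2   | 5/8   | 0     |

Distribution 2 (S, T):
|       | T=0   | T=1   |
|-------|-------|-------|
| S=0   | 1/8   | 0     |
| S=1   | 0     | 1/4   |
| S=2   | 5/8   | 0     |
Distribution 1 (A, B):
Marginal P(A) (row sums):
  P(A=0) = 1/4 + 0 = 1/4
  P(A=1) = 0 + 1/8 = 1/8
  P(A=2) = 5/8 + 0 = 5/8
Marginal P(B) (column sums):
  P(B=0) = 1/4 + 0 + 5/8 = 7/8
  P(B=1) = 0 + 1/8 + 0 = 1/8

H(A) = -[(1/4)·log₂(1/4) + (1/8)·log₂(1/8) + (5/8)·log₂(5/8)]
  = 0.5000 + 0.3750 + 0.4238
  = 1.2988 bits
H(B) = -[(7/8)·log₂(7/8) + (1/8)·log₂(1/8)]
  = 0.1686 + 0.3750
  = 0.5436 bits
H(A,B) = -[(1/4)·log₂(1/4) + (1/8)·log₂(1/8) + (5/8)·log₂(5/8)]
  = 0.5000 + 0.3750 + 0.4238
  = 1.2988 bits

I(A;B) = H(A) + H(B) - H(A,B)
  = 1.2988 + 0.5436 - 1.2988
  = 0.5436 bits

Distribution 2 (S, T):
Marginal P(S) (row sums):
  P(S=0) = 1/8 + 0 = 1/8
  P(S=1) = 0 + 1/4 = 1/4
  P(S=2) = 5/8 + 0 = 5/8
Marginal P(T) (column sums):
  P(T=0) = 1/8 + 0 + 5/8 = 3/4
  P(T=1) = 0 + 1/4 + 0 = 1/4

H(S) = -[(1/8)·log₂(1/8) + (1/4)·log₂(1/4) + (5/8)·log₂(5/8)]
  = 0.3750 + 0.5000 + 0.4238
  = 1.2988 bits
H(T) = -[(3/4)·log₂(3/4) + (1/4)·log₂(1/4)]
  = 0.3113 + 0.5000
  = 0.8113 bits
H(S,T) = -[(1/8)·log₂(1/8) + (1/4)·log₂(1/4) + (5/8)·log₂(5/8)]
  = 0.3750 + 0.5000 + 0.4238
  = 1.2988 bits

I(S;T) = H(S) + H(T) - H(S,T)
  = 1.2988 + 0.8113 - 1.2988
  = 0.8113 bits

I(S;T) = 0.8113 bits > I(A;B) = 0.5436 bits, so (S, T) has the higher mutual information (stronger dependence).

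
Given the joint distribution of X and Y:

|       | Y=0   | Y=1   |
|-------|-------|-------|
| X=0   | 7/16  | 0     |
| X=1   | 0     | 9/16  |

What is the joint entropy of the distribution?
H(X,Y) = -Σ P(X,Y) log₂ P(X,Y), summed over the non-zero cells:
H(X,Y) = -[(7/16)·log₂(7/16) + (9/16)·log₂(9/16)]
  = 0.5218 + 0.4669
  = 0.9887 bits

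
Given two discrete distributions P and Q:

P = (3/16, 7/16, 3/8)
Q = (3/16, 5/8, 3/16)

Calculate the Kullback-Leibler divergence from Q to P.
D(P||Q) = Σ P(i) log₂(P(i)/Q(i))
  i=0: (3/16) × log₂((3/16)/(3/16)) = (3/16) × log₂(1) = 0.0000
  i=1: (7/16) × log₂((7/16)/(5/8)) = (7/16) × log₂(7/10) = -0.2251
  i=2: (3/8) × log₂((3/8)/(3/16)) = (3/8) × log₂(2) = 0.3750
D(P||Q) = 0.0000 - 0.2251 + 0.3750
  = 0.1499 bits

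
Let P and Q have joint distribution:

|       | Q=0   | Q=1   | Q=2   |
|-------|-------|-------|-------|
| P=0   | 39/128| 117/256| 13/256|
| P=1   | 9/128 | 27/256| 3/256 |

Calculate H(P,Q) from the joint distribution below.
H(P,Q) = -Σ P(P,Q) log₂ P(P,Q), summed over the non-zero cells:
H(P,Q) = -[(39/128)·log₂(39/128) + (117/256)·log₂(117/256) + (13/256)·log₂(13/256) + (9/128)·log₂(9/128) + (27/256)·log₂(27/256) + (3/256)·log₂(3/256)]
  = 0.5224 + 0.5163 + 0.2183 + 0.2693 + 0.3423 + 0.0752
  = 1.9438 bits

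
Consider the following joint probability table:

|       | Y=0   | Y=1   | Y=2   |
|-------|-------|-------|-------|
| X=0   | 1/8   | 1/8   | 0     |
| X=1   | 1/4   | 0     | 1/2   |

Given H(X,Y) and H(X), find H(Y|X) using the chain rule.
From the chain rule: H(X,Y) = H(X) + H(Y|X)
Therefore: H(Y|X) = H(X,Y) - H(X)

H(X,Y) = -[(1/8)·log₂(1/8) + (1/8)·log₂(1/8) + (1/4)·log₂(1/4) + (1/2)·log₂(1/2)]
  = 0.3750 + 0.3750 + 0.5000 + 0.5000
  = 1.7500 bits
Marginal P(X) (row sums):
  P(X=0) = 1/8 + 1/8 + 0 = 1/4
  P(X=1) = 1/4 + 0 + 1/2 = 3/4
H(X) = -[(1/4)·log₂(1/4) + (3/4)·log₂(3/4)]
  = 0.5000 + 0.3113
  = 0.8113 bits

H(Y|X) = 1.7500 - 0.8113 = 0.9387 bits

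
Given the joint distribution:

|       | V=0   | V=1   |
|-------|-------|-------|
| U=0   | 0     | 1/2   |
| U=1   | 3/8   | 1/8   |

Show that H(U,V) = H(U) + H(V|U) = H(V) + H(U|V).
Marginal P(U) (row sums):
  P(U=0) = 0 + 1/2 = 1/2
  P(U=1) = 3/8 + 1/8 = 1/2
Marginal P(V) (column sums):
  P(V=0) = 0 + 3/8 = 3/8
  P(V=1) = 1/2 + 1/8 = 5/8

Decomposition 1: H(U) + H(V|U)
H(U) = -[(1/2)·log₂(1/2) + (1/2)·log₂(1/2)]
  = 0.5000 + 0.5000
  = 1.0000 bits
H(V|U) = -Σ P(U,V)·log₂ P(V|U), where P(V|U) = P(U,V) / P(U)
  (cells with P(U,V) = 0 contribute 0)
  (U=0,V=1): P(V|U) = (1/2)/(1/2) = 1;  -(1/2)·log₂(1) = 0.0000
  (U=1,V=0): P(V|U) = (3/8)/(1/2) = 3/4;  -(3/8)·log₂(3/4) = 0.1556
  (U=1,V=1): P(V|U) = (1/8)/(1/2) = 1/4;  -(1/8)·log₂(1/4) = 0.2500
H(V|U) = 0.0000 + 0.1556 + 0.2500
  = 0.4056 bits
H(U) + H(V|U) = 1.0000 + 0.4056 = 1.4056 bits

Decomposition 2: H(V) + H(U|V)
H(V) = -[(3/8)·log₂(3/8) + (5/8)·log₂(5/8)]
  = 0.5306 + 0.4238
  = 0.9544 bits
H(U|V) = -Σ P(U,V)·log₂ P(U|V), where P(U|V) = P(U,V) / P(V)
  (cells with P(U,V) = 0 contribute 0)
  (U=0,V=1): P(U|V) = (1/2)/(5/8) = 4/5;  -(1/2)·log₂(4/5) = 0.1610
  (U=1,V=0): P(U|V) = (3/8)/(3/8) = 1;  -(3/8)·log₂(1) = 0.0000
  (U=1,V=1): P(U|V) = (1/8)/(5/8) = 1/5;  -(1/8)·log₂(1/5) = 0.2902
H(U|V) = 0.1610 + 0.0000 + 0.2902
  = 0.4512 bits
H(V) + H(U|V) = 0.9544 + 0.4512 = 1.4056 bits

Direct computation of the joint entropy:
H(U,V) = -[(1/2)·log₂(1/2) + (3/8)·log₂(3/8) + (1/8)·log₂(1/8)]
  = 0.5000 + 0.5306 + 0.3750
  = 1.4056 bits

All three agree: H(U,V) = 1.4056 bits ✓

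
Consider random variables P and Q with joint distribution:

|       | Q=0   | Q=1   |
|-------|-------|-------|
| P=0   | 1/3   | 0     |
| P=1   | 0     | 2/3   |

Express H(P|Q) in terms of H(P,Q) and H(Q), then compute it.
H(P|Q) = H(P,Q) - H(Q)

Marginal P(Q) (column sums):
  P(Q=0) = 1/3 + 0 = 1/3
  P(Q=1) = 0 + 2/3 = 2/3

H(P,Q) = -[(1/3)·log₂(1/3) + (2/3)·log₂(2/3)]
  = 0.5283 + 0.3900
  = 0.9183 bits
H(Q) = -[(1/3)·log₂(1/3) + (2/3)·log₂(2/3)]
  = 0.5283 + 0.3900
  = 0.9183 bits

H(P|Q) = 0.9183 - 0.9183 = 0.0000 bits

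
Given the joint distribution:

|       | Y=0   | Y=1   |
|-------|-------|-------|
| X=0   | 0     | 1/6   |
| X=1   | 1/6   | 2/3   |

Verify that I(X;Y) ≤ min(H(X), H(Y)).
Marginal P(X) (row sums):
  P(X=0) = 0 + 1/6 = 1/6
  P(X=1) = 1/6 + 2/3 = 5/6
Marginal P(Y) (column sums):
  P(Y=0) = 0 + 1/6 = 1/6
  P(Y=1) = 1/6 + 2/3 = 5/6

H(X) = -[(1/6)·log₂(1/6) + (5/6)·log₂(5/6)]
  = 0.4308 + 0.2192
  = 0.6500 bits
H(Y) = -[(1/6)·log₂(1/6) + (5/6)·log₂(5/6)]
  = 0.4308 + 0.2192
  = 0.6500 bits
H(X,Y) = -[(1/6)·log₂(1/6) + (1/6)·log₂(1/6) + (2/3)·log₂(2/3)]
  = 0.4308 + 0.4308 + 0.3900
  = 1.2516 bits

I(X;Y) = H(X) + H(Y) - H(X,Y)
  = 0.6500 + 0.6500 - 1.2516
  = 0.0484 bits

min(H(X), H(Y)) = min(0.6500, 0.6500) = 0.6500 bits
Since 0.0484 ≤ 0.6500, the bound is satisfied ✓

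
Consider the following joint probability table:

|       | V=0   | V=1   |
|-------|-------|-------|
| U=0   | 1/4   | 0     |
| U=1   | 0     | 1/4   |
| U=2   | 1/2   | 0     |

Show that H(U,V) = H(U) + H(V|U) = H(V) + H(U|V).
Marginal P(U) (row sums):
  P(U=0) = 1/4 + 0 = 1/4
  P(U=1) = 0 + 1/4 = 1/4
  P(U=2) = 1/2 + 0 = 1/2
Marginal P(V) (column sums):
  P(V=0) = 1/4 + 0 + 1/2 = 3/4
  P(V=1) = 0 + 1/4 + 0 = 1/4

Decomposition 1: H(U) + H(V|U)
H(U) = -[(1/4)·log₂(1/4) + (1/4)·log₂(1/4) + (1/2)·log₂(1/2)]
  = 0.5000 + 0.5000 + 0.5000
  = 1.5000 bits
H(V|U) = -Σ P(U,V)·log₂ P(V|U), where P(V|U) = P(U,V) / P(U)
  (cells with P(U,V) = 0 contribute 0)
  (U=0,V=0): P(V|U) = (1/4)/(1/4) = 1;  -(1/4)·log₂(1) = 0.0000
  (U=1,V=1): P(V|U) = (1/4)/(1/4) = 1;  -(1/4)·log₂(1) = 0.0000
  (U=2,V=0): P(V|U) = (1/2)/(1/2) = 1;  -(1/2)·log₂(1) = 0.0000
H(V|U) = 0.0000 + 0.0000 + 0.0000
  = 0.0000 bits
H(U) + H(V|U) = 1.5000 + 0.0000 = 1.5000 bits

Decomposition 2: H(V) + H(U|V)
H(V) = -[(3/4)·log₂(3/4) + (1/4)·log₂(1/4)]
  = 0.3113 + 0.5000
  = 0.8113 bits
H(U|V) = -Σ P(U,V)·log₂ P(U|V), where P(U|V) = P(U,V) / P(V)
  (cells with P(U,V) = 0 contribute 0)
  (U=0,V=0): P(U|V) = (1/4)/(3/4) = 1/3;  -(1/4)·log₂(1/3) = 0.3962
  (U=1,V=1): P(U|V) = (1/4)/(1/4) = 1;  -(1/4)·log₂(1) = 0.0000
  (U=2,V=0): P(U|V) = (1/2)/(3/4) = 2/3;  -(1/2)·log₂(2/3) = 0.2925
H(U|V) = 0.3962 + 0.0000 + 0.2925
  = 0.6887 bits
H(V) + H(U|V) = 0.8113 + 0.6887 = 1.5000 bits

Direct computation of the joint entropy:
H(U,V) = -[(1/4)·log₂(1/4) + (1/4)·log₂(1/4) + (1/2)·log₂(1/2)]
  = 0.5000 + 0.5000 + 0.5000
  = 1.5000 bits

All three agree: H(U,V) = 1.5000 bits ✓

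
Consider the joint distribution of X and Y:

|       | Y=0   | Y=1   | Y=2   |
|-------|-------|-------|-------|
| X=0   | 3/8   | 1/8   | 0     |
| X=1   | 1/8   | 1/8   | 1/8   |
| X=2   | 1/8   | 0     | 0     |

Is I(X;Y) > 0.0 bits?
Marginal P(X) (row sums):
  P(X=0) = 3/8 + 1/8 + 0 = 1/2
  P(X=1) = 1/8 + 1/8 + 1/8 = 3/8
  P(X=2) = 1/8 + 0 + 0 = 1/8
Marginal P(Y) (column sums):
  P(Y=0) = 3/8 + 1/8 + 1/8 = 5/8
  P(Y=1) = 1/8 + 1/8 + 0 = 1/4
  P(Y=2) = 0 + 1/8 + 0 = 1/8

H(X) = -[(1/2)·log₂(1/2) + (3/8)·log₂(3/8) + (1/8)·log₂(1/8)]
  = 0.5000 + 0.5306 + 0.3750
  = 1.4056 bits
H(Y) = -[(5/8)·log₂(5/8) + (1/4)·log₂(1/4) + (1/8)·log₂(1/8)]
  = 0.4238 + 0.5000 + 0.3750
  = 1.2988 bits
H(X,Y) = -[(3/8)·log₂(3/8) + (1/8)·log₂(1/8) + (1/8)·log₂(1/8) + (1/8)·log₂(1/8) + (1/8)·log₂(1/8) + (1/8)·log₂(1/8)]
  = 0.5306 + 0.3750 + 0.3750 + 0.3750 + 0.3750 + 0.3750
  = 2.4056 bits

I(X;Y) = H(X) + H(Y) - H(X,Y)
  = 1.4056 + 1.2988 - 2.4056
  = 0.2988 bits

Yes. I(X;Y) = 0.2988 bits, which is > 0.0 bits.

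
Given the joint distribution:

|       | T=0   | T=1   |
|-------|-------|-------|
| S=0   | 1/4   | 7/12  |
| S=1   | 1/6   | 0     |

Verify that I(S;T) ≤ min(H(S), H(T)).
Marginal P(S) (row sums):
  P(S=0) = 1/4 + 7/12 = 5/6
  P(S=1) = 1/6 + 0 = 1/6
Marginal P(T) (column sums):
  P(T=0) = 1/4 + 1/6 = 5/12
  P(T=1) = 7/12 + 0 = 7/12

H(S) = -[(5/6)·log₂(5/6) + (1/6)·log₂(1/6)]
  = 0.2192 + 0.4308
  = 0.6500 bits
H(T) = -[(5/12)·log₂(5/12) + (7/12)·log₂(7/12)]
  = 0.5263 + 0.4536
  = 0.9799 bits
H(S,T) = -[(1/4)·log₂(1/4) + (7/12)·log₂(7/12) + (1/6)·log₂(1/6)]
  = 0.5000 + 0.4536 + 0.4308
  = 1.3844 bits

I(S;T) = H(S) + H(T) - H(S,T)
  = 0.6500 + 0.9799 - 1.3844
  = 0.2455 bits

min(H(S), H(T)) = min(0.6500, 0.9799) = 0.6500 bits
Since 0.2455 ≤ 0.6500, the bound is satisfied ✓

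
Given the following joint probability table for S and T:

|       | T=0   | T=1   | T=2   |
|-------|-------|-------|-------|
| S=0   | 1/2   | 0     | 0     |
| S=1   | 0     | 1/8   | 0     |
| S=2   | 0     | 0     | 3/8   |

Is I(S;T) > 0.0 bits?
Marginal P(S) (row sums):
  P(S=0) = 1/2 + 0 + 0 = 1/2
  P(S=1) = 0 + 1/8 + 0 = 1/8
  P(S=2) = 0 + 0 + 3/8 = 3/8
Marginal P(T) (column sums):
  P(T=0) = 1/2 + 0 + 0 = 1/2
  P(T=1) = 0 + 1/8 + 0 = 1/8
  P(T=2) = 0 + 0 + 3/8 = 3/8

H(S) = -[(1/2)·log₂(1/2) + (1/8)·log₂(1/8) + (3/8)·log₂(3/8)]
  = 0.5000 + 0.3750 + 0.5306
  = 1.4056 bits
H(T) = -[(1/2)·log₂(1/2) + (1/8)·log₂(1/8) + (3/8)·log₂(3/8)]
  = 0.5000 + 0.3750 + 0.5306
  = 1.4056 bits
H(S,T) = -[(1/2)·log₂(1/2) + (1/8)·log₂(1/8) + (3/8)·log₂(3/8)]
  = 0.5000 + 0.3750 + 0.5306
  = 1.4056 bits

I(S;T) = H(S) + H(T) - H(S,T)
  = 1.4056 + 1.4056 - 1.4056
  = 1.4056 bits

Yes. I(S;T) = 1.4056 bits, which is > 0.0 bits.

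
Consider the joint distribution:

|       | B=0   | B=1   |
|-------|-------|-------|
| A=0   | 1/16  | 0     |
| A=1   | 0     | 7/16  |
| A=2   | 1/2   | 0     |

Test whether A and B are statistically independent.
Marginal P(A) (row sums):
  P(A=0) = 1/16 + 0 = 1/16
  P(A=1) = 0 + 7/16 = 7/16
  P(A=2) = 1/2 + 0 = 1/2
Marginal P(B) (column sums):
  P(B=0) = 1/16 + 0 + 1/2 = 9/16
  P(B=1) = 0 + 7/16 + 0 = 7/16

A and B are independent iff P(A=i,B=j) = P(A=i)·P(B=j) for every cell.
  P(A=0)·P(B=0) = 1/16 × 9/16 = 9/256, but P(A=0,B=0) = 1/16 ✗

No, A and B are not independent. Quantitatively, I(A;B) > 0:

H(A) = -[(1/16)·log₂(1/16) + (7/16)·log₂(7/16) + (1/2)·log₂(1/2)]
  = 0.2500 + 0.5218 + 0.5000
  = 1.2718 bits
H(B) = -[(9/16)·log₂(9/16) + (7/16)·log₂(7/16)]
  = 0.4669 + 0.5218
  = 0.9887 bits
H(A,B) = -[(1/16)·log₂(1/16) + (7/16)·log₂(7/16) + (1/2)·log₂(1/2)]
  = 0.2500 + 0.5218 + 0.5000
  = 1.2718 bits
I(A;B) = H(A) + H(B) - H(A,B) = 1.2718 + 0.9887 - 1.2718 = 0.9887 bits > 0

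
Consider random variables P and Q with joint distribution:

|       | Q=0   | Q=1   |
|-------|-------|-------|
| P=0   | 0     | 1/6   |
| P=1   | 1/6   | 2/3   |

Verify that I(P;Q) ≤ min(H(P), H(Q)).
Marginal P(P) (row sums):
  P(P=0) = 0 + 1/6 = 1/6
  P(P=1) = 1/6 + 2/3 = 5/6
Marginal P(Q) (column sums):
  P(Q=0) = 0 + 1/6 = 1/6
  P(Q=1) = 1/6 + 2/3 = 5/6

H(P) = -[(1/6)·log₂(1/6) + (5/6)·log₂(5/6)]
  = 0.4308 + 0.2192
  = 0.6500 bits
H(Q) = -[(1/6)·log₂(1/6) + (5/6)·log₂(5/6)]
  = 0.4308 + 0.2192
  = 0.6500 bits
H(P,Q) = -[(1/6)·log₂(1/6) + (1/6)·log₂(1/6) + (2/3)·log₂(2/3)]
  = 0.4308 + 0.4308 + 0.3900
  = 1.2516 bits

I(P;Q) = H(P) + H(Q) - H(P,Q)
  = 0.6500 + 0.6500 - 1.2516
  = 0.0484 bits

min(H(P), H(Q)) = min(0.6500, 0.6500) = 0.6500 bits
Since 0.0484 ≤ 0.6500, the bound is satisfied ✓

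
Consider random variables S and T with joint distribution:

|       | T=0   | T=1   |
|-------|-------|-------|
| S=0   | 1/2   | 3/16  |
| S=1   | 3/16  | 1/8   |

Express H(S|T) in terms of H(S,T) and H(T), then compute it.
H(S|T) = H(S,T) - H(T)

Marginal P(T) (column sums):
  P(T=0) = 1/2 + 3/16 = 11/16
  P(T=1) = 3/16 + 1/8 = 5/16

H(S,T) = -[(1/2)·log₂(1/2) + (3/16)·log₂(3/16) + (3/16)·log₂(3/16) + (1/8)·log₂(1/8)]
  = 0.5000 + 0.4528 + 0.4528 + 0.3750
  = 1.7806 bits
H(T) = -[(11/16)·log₂(11/16) + (5/16)·log₂(5/16)]
  = 0.3716 + 0.5244
  = 0.8960 bits

H(S|T) = 1.7806 - 0.8960 = 0.8846 bits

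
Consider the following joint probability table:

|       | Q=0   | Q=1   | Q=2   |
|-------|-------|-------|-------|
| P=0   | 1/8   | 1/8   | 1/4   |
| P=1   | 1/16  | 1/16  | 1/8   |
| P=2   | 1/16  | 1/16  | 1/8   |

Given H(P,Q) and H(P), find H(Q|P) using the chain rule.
From the chain rule: H(P,Q) = H(P) + H(Q|P)
Therefore: H(Q|P) = H(P,Q) - H(P)

H(P,Q) = -[(1/8)·log₂(1/8) + (1/8)·log₂(1/8) + (1/4)·log₂(1/4) + (1/16)·log₂(1/16) + (1/16)·log₂(1/16) + (1/8)·log₂(1/8) + (1/16)·log₂(1/16) + (1/16)·log₂(1/16) + (1/8)·log₂(1/8)]
  = 0.3750 + 0.3750 + 0.5000 + 0.2500 + 0.2500 + 0.3750 + 0.2500 + 0.2500 + 0.3750
  = 3.0000 bits
Marginal P(P) (row sums):
  P(P=0) = 1/8 + 1/8 + 1/4 = 1/2
  P(P=1) = 1/16 + 1/16 + 1/8 = 1/4
  P(P=2) = 1/16 + 1/16 + 1/8 = 1/4
H(P) = -[(1/2)·log₂(1/2) + (1/4)·log₂(1/4) + (1/4)·log₂(1/4)]
  = 0.5000 + 0.5000 + 0.5000
  = 1.5000 bits

H(Q|P) = 3.0000 - 1.5000 = 1.5000 bits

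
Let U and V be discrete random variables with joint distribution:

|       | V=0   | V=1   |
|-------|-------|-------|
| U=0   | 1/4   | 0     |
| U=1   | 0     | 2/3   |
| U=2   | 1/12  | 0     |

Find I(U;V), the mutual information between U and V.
Marginal P(U) (row sums):
  P(U=0) = 1/4 + 0 = 1/4
  P(U=1) = 0 + 2/3 = 2/3
  P(U=2) = 1/12 + 0 = 1/12
Marginal P(V) (column sums):
  P(V=0) = 1/4 + 0 + 1/12 = 1/3
  P(V=1) = 0 + 2/3 + 0 = 2/3

H(U) = -[(1/4)·log₂(1/4) + (2/3)·log₂(2/3) + (1/12)·log₂(1/12)]
  = 0.5000 + 0.3900 + 0.2987
  = 1.1887 bits
H(V) = -[(1/3)·log₂(1/3) + (2/3)·log₂(2/3)]
  = 0.5283 + 0.3900
  = 0.9183 bits
H(U,V) = -[(1/4)·log₂(1/4) + (2/3)·log₂(2/3) + (1/12)·log₂(1/12)]
  = 0.5000 + 0.3900 + 0.2987
  = 1.1887 bits

I(U;V) = H(U) + H(V) - H(U,V)
  = 1.1887 + 0.9183 - 1.1887
  = 0.9183 bits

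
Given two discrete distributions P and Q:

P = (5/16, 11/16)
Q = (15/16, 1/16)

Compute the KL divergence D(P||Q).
D(P||Q) = Σ P(i) log₂(P(i)/Q(i))
  i=0: (5/16) × log₂((5/16)/(15/16)) = (5/16) × log₂(1/3) = -0.4953
  i=1: (11/16) × log₂((11/16)/(1/16)) = (11/16) × log₂(11) = 2.3784
D(P||Q) = -0.4953 + 2.3784
  = 1.8831 bits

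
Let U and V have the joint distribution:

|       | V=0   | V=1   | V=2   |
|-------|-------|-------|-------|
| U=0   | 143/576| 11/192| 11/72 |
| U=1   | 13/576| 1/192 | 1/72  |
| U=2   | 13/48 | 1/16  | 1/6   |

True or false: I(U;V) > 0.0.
Marginal P(U) (row sums):
  P(U=0) = 143/576 + 11/192 + 11/72 = 11/24
  P(U=1) = 13/576 + 1/192 + 1/72 = 1/24
  P(U=2) = 13/48 + 1/16 + 1/6 = 1/2
Marginal P(V) (column sums):
  P(V=0) = 143/576 + 13/576 + 13/48 = 13/24
  P(V=1) = 11/192 + 1/192 + 1/16 = 1/8
  P(V=2) = 11/72 + 1/72 + 1/6 = 1/3

H(U) = -[(11/24)·log₂(11/24) + (1/24)·log₂(1/24) + (1/2)·log₂(1/2)]
  = 0.5159 + 0.1910 + 0.5000
  = 1.2069 bits
H(V) = -[(13/24)·log₂(13/24) + (1/8)·log₂(1/8) + (1/3)·log₂(1/3)]
  = 0.4791 + 0.3750 + 0.5283
  = 1.3824 bits
H(U,V) = -[(143/576)·log₂(143/576) + (11/192)·log₂(11/192) + (11/72)·log₂(11/72) + (13/576)·log₂(13/576) + (1/192)·log₂(1/192) + (1/72)·log₂(1/72) + (13/48)·log₂(13/48) + (1/16)·log₂(1/16) + (1/6)·log₂(1/6)]
  = 0.4990 + 0.2364 + 0.4141 + 0.1234 + 0.0395 + 0.0857 + 0.5104 + 0.2500 + 0.4308
  = 2.5893 bits

I(U;V) = H(U) + H(V) - H(U,V)
  = 1.2069 + 1.3824 - 2.5893
  = 0.0000 bits

False. I(U;V) = 0.0000 bits, which is ≤ 0.0 bits.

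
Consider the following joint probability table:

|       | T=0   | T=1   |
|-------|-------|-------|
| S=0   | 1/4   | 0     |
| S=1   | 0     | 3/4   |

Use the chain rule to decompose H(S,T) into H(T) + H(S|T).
By the chain rule: H(S,T) = H(T) + H(S|T)

Marginal P(T) (column sums):
  P(T=0) = 1/4 + 0 = 1/4
  P(T=1) = 0 + 3/4 = 3/4
H(T) = -[(1/4)·log₂(1/4) + (3/4)·log₂(3/4)]
  = 0.5000 + 0.3113
  = 0.8113 bits
H(S|T) = -Σ P(S,T)·log₂ P(S|T), where P(S|T) = P(S,T) / P(T)
  (cells with P(S,T) = 0 contribute 0)
  (S=0,T=0): P(S|T) = (1/4)/(1/4) = 1;  -(1/4)·log₂(1) = 0.0000
  (S=1,T=1): P(S|T) = (3/4)/(3/4) = 1;  -(3/4)·log₂(1) = 0.0000
H(S|T) = 0.0000 + 0.0000
  = 0.0000 bits

H(S,T) = H(T) + H(S|T) = 0.8113 + 0.0000 = 0.8113 bits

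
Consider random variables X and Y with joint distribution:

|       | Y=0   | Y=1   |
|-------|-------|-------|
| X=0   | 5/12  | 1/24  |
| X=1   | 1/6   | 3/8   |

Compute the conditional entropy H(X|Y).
Marginal P(Y) (column sums):
  P(Y=0) = 5/12 + 1/6 = 7/12
  P(Y=1) = 1/24 + 3/8 = 5/12

H(X|Y) = -Σ P(X,Y)·log₂ P(X|Y), where P(X|Y) = P(X,Y) / P(Y)
  (X=0,Y=0): P(X|Y) = (5/12)/(7/12) = 5/7;  -(5/12)·log₂(5/7) = 0.2023
  (X=0,Y=1): P(X|Y) = (1/24)/(5/12) = 1/10;  -(1/24)·log₂(1/10) = 0.1384
  (X=1,Y=0): P(X|Y) = (1/6)/(7/12) = 2/7;  -(1/6)·log₂(2/7) = 0.3012
  (X=1,Y=1): P(X|Y) = (3/8)/(5/12) = 9/10;  -(3/8)·log₂(9/10) = 0.0570
H(X|Y) = 0.2023 + 0.1384 + 0.3012 + 0.0570
  = 0.6989 bits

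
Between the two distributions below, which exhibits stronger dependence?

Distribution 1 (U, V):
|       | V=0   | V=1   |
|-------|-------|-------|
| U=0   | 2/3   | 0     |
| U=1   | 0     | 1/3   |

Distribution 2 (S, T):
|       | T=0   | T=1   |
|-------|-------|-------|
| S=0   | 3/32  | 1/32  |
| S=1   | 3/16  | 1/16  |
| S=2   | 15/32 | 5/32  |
Distribution 1 (U, V):
Marginal P(U) (row sums):
  P(U=0) = 2/3 + 0 = 2/3
  P(U=1) = 0 + 1/3 = 1/3
Marginal P(V) (column sums):
  P(V=0) = 2/3 + 0 = 2/3
  P(V=1) = 0 + 1/3 = 1/3

H(U) = -[(2/3)·log₂(2/3) + (1/3)·log₂(1/3)]
  = 0.3900 + 0.5283
  = 0.9183 bits
H(V) = -[(2/3)·log₂(2/3) + (1/3)·log₂(1/3)]
  = 0.3900 + 0.5283
  = 0.9183 bits
H(U,V) = -[(2/3)·log₂(2/3) + (1/3)·log₂(1/3)]
  = 0.3900 + 0.5283
  = 0.9183 bits

I(U;V) = H(U) + H(V) - H(U,V)
  = 0.9183 + 0.9183 - 0.9183
  = 0.9183 bits

Distribution 2 (S, T):
Marginal P(S) (row sums):
  P(S=0) = 3/32 + 1/32 = 1/8
  P(S=1) = 3/16 + 1/16 = 1/4
  P(S=2) = 15/32 + 5/32 = 5/8
Marginal P(T) (column sums):
  P(T=0) = 3/32 + 3/16 + 15/32 = 3/4
  P(T=1) = 1/32 + 1/16 + 5/32 = 1/4

H(S) = -[(1/8)·log₂(1/8) + (1/4)·log₂(1/4) + (5/8)·log₂(5/8)]
  = 0.3750 + 0.5000 + 0.4238
  = 1.2988 bits
H(T) = -[(3/4)·log₂(3/4) + (1/4)·log₂(1/4)]
  = 0.3113 + 0.5000
  = 0.8113 bits
H(S,T) = -[(3/32)·log₂(3/32) + (1/32)·log₂(1/32) + (3/16)·log₂(3/16) + (1/16)·log₂(1/16) + (15/32)·log₂(15/32) + (5/32)·log₂(5/32)]
  = 0.3202 + 0.1563 + 0.4528 + 0.2500 + 0.5124 + 0.4184
  = 2.1101 bits

I(S;T) = H(S) + H(T) - H(S,T)
  = 1.2988 + 0.8113 - 2.1101
  = 0.0000 bits

I(U;V) = 0.9183 bits > I(S;T) = 0.0000 bits, so (U, V) has the higher mutual information (stronger dependence).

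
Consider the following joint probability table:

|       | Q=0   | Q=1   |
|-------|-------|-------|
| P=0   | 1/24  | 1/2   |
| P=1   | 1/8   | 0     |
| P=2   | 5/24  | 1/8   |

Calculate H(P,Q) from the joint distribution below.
H(P,Q) = -Σ P(P,Q) log₂ P(P,Q), summed over the non-zero cells:
H(P,Q) = -[(1/24)·log₂(1/24) + (1/2)·log₂(1/2) + (1/8)·log₂(1/8) + (5/24)·log₂(5/24) + (1/8)·log₂(1/8)]
  = 0.1910 + 0.5000 + 0.3750 + 0.4715 + 0.3750
  = 1.9125 bits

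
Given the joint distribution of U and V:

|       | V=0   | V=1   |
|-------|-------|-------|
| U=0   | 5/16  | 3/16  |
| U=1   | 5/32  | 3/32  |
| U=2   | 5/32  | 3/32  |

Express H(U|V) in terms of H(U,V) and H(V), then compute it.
H(U|V) = H(U,V) - H(V)

Marginal P(V) (column sums):
  P(V=0) = 5/16 + 5/32 + 5/32 = 5/8
  P(V=1) = 3/16 + 3/32 + 3/32 = 3/8

H(U,V) = -[(5/16)·log₂(5/16) + (3/16)·log₂(3/16) + (5/32)·log₂(5/32) + (3/32)·log₂(3/32) + (5/32)·log₂(5/32) + (3/32)·log₂(3/32)]
  = 0.5244 + 0.4528 + 0.4184 + 0.3202 + 0.4184 + 0.3202
  = 2.4544 bits
H(V) = -[(5/8)·log₂(5/8) + (3/8)·log₂(3/8)]
  = 0.4238 + 0.5306
  = 0.9544 bits

H(U|V) = 2.4544 - 0.9544 = 1.5000 bits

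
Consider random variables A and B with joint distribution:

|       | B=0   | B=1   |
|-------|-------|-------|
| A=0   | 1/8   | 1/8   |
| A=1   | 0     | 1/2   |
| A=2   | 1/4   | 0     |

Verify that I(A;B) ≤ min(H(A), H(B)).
Marginal P(A) (row sums):
  P(A=0) = 1/8 + 1/8 = 1/4
  P(A=1) = 0 + 1/2 = 1/2
  P(A=2) = 1/4 + 0 = 1/4
Marginal P(B) (column sums):
  P(B=0) = 1/8 + 0 + 1/4 = 3/8
  P(B=1) = 1/8 + 1/2 + 0 = 5/8

H(A) = -[(1/4)·log₂(1/4) + (1/2)·log₂(1/2) + (1/4)·log₂(1/4)]
  = 0.5000 + 0.5000 + 0.5000
  = 1.5000 bits
H(B) = -[(3/8)·log₂(3/8) + (5/8)·log₂(5/8)]
  = 0.5306 + 0.4238
  = 0.9544 bits
H(A,B) = -[(1/8)·log₂(1/8) + (1/8)·log₂(1/8) + (1/2)·log₂(1/2) + (1/4)·log₂(1/4)]
  = 0.3750 + 0.3750 + 0.5000 + 0.5000
  = 1.7500 bits

I(A;B) = H(A) + H(B) - H(A,B)
  = 1.5000 + 0.9544 - 1.7500
  = 0.7044 bits

min(H(A), H(B)) = min(1.5000, 0.9544) = 0.9544 bits
Since 0.7044 ≤ 0.9544, the bound is satisfied ✓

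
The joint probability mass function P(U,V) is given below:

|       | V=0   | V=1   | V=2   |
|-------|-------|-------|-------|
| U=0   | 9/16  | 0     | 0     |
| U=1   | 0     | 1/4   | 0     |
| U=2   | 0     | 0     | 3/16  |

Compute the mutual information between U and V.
Marginal P(U) (row sums):
  P(U=0) = 9/16 + 0 + 0 = 9/16
  P(U=1) = 0 + 1/4 + 0 = 1/4
  P(U=2) = 0 + 0 + 3/16 = 3/16
Marginal P(V) (column sums):
  P(V=0) = 9/16 + 0 + 0 = 9/16
  P(V=1) = 0 + 1/4 + 0 = 1/4
  P(V=2) = 0 + 0 + 3/16 = 3/16

H(U) = -[(9/16)·log₂(9/16) + (1/4)·log₂(1/4) + (3/16)·log₂(3/16)]
  = 0.4669 + 0.5000 + 0.4528
  = 1.4197 bits
H(V) = -[(9/16)·log₂(9/16) + (1/4)·log₂(1/4) + (3/16)·log₂(3/16)]
  = 0.4669 + 0.5000 + 0.4528
  = 1.4197 bits
H(U,V) = -[(9/16)·log₂(9/16) + (1/4)·log₂(1/4) + (3/16)·log₂(3/16)]
  = 0.4669 + 0.5000 + 0.4528
  = 1.4197 bits

I(U;V) = H(U) + H(V) - H(U,V)
  = 1.4197 + 1.4197 - 1.4197
  = 1.4197 bits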